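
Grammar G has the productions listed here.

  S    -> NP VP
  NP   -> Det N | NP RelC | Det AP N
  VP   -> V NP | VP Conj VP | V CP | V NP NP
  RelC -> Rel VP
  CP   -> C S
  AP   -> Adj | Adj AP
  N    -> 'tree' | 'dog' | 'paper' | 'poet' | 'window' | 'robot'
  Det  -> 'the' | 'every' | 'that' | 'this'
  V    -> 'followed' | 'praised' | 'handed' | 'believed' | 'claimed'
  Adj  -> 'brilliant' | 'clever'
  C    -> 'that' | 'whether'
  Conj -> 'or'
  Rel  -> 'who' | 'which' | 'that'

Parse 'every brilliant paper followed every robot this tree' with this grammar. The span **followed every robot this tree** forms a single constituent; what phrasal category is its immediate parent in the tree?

[S [NP [Det every] [AP [Adj brilliant]] [N paper]] [VP [V followed] [NP [Det every] [N robot]] [NP [Det this] [N tree]]]]
The span 'followed every robot this tree' is the VP node built by VP → V NP NP.
Its mother is the S built by S → NP VP.

S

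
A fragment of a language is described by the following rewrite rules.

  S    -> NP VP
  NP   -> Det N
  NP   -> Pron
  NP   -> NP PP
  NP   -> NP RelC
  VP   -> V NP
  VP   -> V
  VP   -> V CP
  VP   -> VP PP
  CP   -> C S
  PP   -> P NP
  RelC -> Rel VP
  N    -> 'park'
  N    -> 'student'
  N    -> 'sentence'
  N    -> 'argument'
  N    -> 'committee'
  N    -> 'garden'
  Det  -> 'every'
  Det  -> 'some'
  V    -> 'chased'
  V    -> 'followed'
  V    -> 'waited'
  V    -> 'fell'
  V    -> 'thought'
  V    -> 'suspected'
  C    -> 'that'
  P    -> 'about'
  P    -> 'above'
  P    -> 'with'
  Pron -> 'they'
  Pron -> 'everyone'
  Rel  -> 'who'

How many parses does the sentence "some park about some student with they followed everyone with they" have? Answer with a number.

4

Two of the 4 distinct bracketings:
[S [NP [NP [Det some] [N park]] [PP [P about] [NP [NP [Det some] [N student]] [PP [P with] [NP [Pron they]]]]]] [VP [V followed] [NP [NP [Pron everyone]] [PP [P with] [NP [Pron they]]]]]]
[S [NP [NP [Det some] [N park]] [PP [P about] [NP [NP [Det some] [N student]] [PP [P with] [NP [Pron they]]]]]] [VP [VP [V followed] [NP [Pron everyone]]] [PP [P with] [NP [Pron they]]]]]
The difference turns on whether VP → VP PP is used at the relevant span, versus an alternative expansion of VP.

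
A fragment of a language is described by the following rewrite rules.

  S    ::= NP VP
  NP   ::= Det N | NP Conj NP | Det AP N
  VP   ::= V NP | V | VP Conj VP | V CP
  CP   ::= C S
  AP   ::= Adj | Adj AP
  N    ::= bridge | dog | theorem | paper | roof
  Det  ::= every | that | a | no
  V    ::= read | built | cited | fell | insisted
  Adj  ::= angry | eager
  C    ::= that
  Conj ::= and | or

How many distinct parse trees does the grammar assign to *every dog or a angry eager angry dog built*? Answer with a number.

1

[S [NP [NP [Det every] [N dog]] [Conj or] [NP [Det a] [AP [Adj angry] [AP [Adj eager] [AP [Adj angry]]]] [N dog]]] [VP [V built]]]
No rule offers an alternative attachment or grouping for any span, so this is the only derivation.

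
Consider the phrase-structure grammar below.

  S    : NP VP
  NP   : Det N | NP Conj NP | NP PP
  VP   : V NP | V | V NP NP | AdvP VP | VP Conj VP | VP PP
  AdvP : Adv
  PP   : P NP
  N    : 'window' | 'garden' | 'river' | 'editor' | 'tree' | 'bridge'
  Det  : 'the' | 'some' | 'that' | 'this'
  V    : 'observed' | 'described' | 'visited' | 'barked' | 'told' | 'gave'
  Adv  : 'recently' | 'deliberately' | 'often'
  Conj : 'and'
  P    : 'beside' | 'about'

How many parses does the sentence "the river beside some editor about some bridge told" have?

The two bracketings:
[S [NP [NP [Det the] [N river]] [PP [P beside] [NP [NP [Det some] [N editor]] [PP [P about] [NP [Det some] [N bridge]]]]]] [VP [V told]]]
[S [NP [NP [NP [Det the] [N river]] [PP [P beside] [NP [Det some] [N editor]]]] [PP [P about] [NP [Det some] [N bridge]]]] [VP [V told]]]
The trees differ in how a recursive rule is bracketed over the same span.

2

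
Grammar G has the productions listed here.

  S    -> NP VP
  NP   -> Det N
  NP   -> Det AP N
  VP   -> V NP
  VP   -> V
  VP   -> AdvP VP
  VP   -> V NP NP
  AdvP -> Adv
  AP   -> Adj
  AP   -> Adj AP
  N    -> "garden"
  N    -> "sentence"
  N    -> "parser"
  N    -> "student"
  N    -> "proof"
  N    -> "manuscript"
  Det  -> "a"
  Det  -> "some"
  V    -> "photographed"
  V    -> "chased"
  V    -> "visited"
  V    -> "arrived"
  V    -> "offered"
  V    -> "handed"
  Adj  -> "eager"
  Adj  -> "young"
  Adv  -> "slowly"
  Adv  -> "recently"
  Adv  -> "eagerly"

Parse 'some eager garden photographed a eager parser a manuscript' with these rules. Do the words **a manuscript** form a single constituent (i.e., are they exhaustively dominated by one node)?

[S [NP [Det some] [AP [Adj eager]] [N garden]] [VP [V photographed] [NP [Det a] [AP [Adj eager]] [N parser]] [NP [Det a] [N manuscript]]]]
The words 'a manuscript' are exhaustively dominated by a single NP node (built by NP → Det N), so they form a constituent.

Yes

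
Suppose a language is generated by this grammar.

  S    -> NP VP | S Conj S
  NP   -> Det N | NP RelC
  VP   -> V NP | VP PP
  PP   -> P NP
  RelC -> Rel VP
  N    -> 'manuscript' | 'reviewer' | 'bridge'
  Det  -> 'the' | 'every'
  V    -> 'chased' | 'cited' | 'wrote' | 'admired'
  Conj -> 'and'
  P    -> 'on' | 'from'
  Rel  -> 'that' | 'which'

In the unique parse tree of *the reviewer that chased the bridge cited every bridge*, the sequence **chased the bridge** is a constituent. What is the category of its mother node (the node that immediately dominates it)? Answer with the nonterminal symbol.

S
  NP
    NP
      Det: the
      N: reviewer
    RelC
      Rel: that
      VP
        V: chased
        NP
          Det: the
          N: bridge
  VP
    V: cited
    NP
      Det: every
      N: bridge
The span 'chased the bridge' is the VP node built by VP → V NP.
Its mother is the RelC built by RelC → Rel VP.

RelC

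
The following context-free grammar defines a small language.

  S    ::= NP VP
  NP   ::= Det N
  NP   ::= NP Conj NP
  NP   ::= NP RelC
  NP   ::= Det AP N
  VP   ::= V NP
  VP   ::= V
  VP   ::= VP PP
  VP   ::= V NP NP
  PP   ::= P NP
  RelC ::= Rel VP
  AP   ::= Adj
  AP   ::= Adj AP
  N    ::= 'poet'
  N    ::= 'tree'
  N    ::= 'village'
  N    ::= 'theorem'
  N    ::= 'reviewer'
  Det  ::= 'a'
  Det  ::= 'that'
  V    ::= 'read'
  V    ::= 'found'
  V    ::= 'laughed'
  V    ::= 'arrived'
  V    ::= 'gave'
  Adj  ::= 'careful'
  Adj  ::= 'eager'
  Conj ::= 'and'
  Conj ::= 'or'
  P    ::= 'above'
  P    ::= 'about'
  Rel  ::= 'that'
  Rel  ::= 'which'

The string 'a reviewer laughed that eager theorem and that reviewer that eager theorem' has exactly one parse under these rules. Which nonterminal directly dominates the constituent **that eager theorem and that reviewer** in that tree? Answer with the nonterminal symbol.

[S [NP [Det a] [N reviewer]] [VP [V laughed] [NP [NP [Det that] [AP [Adj eager]] [N theorem]] [Conj and] [NP [Det that] [N reviewer]]] [NP [Det that] [AP [Adj eager]] [N theorem]]]]
The span 'that eager theorem and that reviewer' is the NP node built by NP → NP Conj NP.
Its mother is the VP built by VP → V NP NP.

VP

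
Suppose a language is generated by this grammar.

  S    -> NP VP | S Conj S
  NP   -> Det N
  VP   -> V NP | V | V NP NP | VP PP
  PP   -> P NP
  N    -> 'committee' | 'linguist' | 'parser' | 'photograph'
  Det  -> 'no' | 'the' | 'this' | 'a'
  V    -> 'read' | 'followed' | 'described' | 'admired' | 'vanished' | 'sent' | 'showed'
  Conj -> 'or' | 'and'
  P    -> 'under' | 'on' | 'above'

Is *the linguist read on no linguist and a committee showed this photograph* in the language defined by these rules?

S
  S
    NP
      Det: the
      N: linguist
    VP
      VP
        V: read
      PP
        P: on
        NP
          Det: no
          N: linguist
  Conj: and
  S
    NP
      Det: a
      N: committee
    VP
      V: showed
      NP
        Det: this
        N: photograph
Each bracket corresponds to one application of a listed rule, so the string is derivable from S.

Grammatical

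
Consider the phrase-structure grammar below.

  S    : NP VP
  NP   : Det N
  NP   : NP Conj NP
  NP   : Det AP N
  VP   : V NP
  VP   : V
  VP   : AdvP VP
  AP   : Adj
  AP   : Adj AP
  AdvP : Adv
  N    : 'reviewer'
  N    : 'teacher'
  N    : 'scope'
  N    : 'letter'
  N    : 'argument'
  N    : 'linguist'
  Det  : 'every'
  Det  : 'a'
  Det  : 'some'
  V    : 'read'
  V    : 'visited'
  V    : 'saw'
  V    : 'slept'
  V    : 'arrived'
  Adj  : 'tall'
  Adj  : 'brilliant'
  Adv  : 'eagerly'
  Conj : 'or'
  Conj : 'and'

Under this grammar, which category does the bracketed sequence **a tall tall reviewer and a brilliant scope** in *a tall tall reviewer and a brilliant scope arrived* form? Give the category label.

NP

S
  NP
    NP
      Det: a
      AP
        Adj: tall
        AP
          Adj: tall
      N: reviewer
    Conj: and
    NP
      Det: a
      AP
        Adj: brilliant
      N: scope
  VP
    V: arrived
The span 'a tall tall reviewer and a brilliant scope' is the NP node built by NP → NP Conj NP.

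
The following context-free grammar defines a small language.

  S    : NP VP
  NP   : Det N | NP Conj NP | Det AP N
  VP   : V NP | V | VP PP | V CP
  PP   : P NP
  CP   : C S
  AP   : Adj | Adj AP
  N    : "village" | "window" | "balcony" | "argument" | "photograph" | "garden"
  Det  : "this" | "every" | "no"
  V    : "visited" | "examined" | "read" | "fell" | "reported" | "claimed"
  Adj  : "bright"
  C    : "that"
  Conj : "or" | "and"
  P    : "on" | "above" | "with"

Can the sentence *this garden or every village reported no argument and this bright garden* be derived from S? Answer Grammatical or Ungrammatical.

Grammatical

[S [NP [NP [Det this] [N garden]] [Conj or] [NP [Det every] [N village]]] [VP [V reported] [NP [NP [Det no] [N argument]] [Conj and] [NP [Det this] [AP [Adj bright]] [N garden]]]]]
Each bracket corresponds to one application of a listed rule, so the string is derivable from S.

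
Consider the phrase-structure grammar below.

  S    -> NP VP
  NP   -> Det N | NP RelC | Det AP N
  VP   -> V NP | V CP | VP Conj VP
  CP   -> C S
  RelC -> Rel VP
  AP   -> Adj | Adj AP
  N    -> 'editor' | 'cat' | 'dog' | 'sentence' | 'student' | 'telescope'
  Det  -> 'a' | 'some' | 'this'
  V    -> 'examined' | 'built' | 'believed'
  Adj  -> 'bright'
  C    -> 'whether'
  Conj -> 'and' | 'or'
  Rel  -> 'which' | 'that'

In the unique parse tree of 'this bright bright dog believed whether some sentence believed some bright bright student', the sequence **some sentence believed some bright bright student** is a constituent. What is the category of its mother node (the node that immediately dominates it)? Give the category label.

S
  NP
    Det: this
    AP
      Adj: bright
      AP
        Adj: bright
    N: dog
  VP
    V: believed
    CP
      C: whether
      S
        NP
          Det: some
          N: sentence
        VP
          V: believed
          NP
            Det: some
            AP
              Adj: bright
              AP
                Adj: bright
            N: student
The span 'some sentence believed some bright bright student' is the S node built by S → NP VP.
Its mother is the CP built by CP → C S.

CP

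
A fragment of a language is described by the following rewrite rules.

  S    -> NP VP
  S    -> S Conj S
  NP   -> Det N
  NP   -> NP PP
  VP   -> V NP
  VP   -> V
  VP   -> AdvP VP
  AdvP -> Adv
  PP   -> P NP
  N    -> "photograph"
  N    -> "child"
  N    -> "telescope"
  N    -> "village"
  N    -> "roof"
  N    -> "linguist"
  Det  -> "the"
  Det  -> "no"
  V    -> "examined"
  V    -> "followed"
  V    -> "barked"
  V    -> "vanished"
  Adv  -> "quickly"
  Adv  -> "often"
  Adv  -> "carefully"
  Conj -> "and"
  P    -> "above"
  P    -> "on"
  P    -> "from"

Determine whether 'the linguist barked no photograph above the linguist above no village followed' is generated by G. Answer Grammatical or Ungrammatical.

Ungrammatical

For S → NP VP, the only prefix that parses as NP is 'the linguist', but the remainder 'barked no photograph above the linguist above no village followed' is not a VP under these rules. The alternative S rule S → S Conj S likewise has no satisfying split.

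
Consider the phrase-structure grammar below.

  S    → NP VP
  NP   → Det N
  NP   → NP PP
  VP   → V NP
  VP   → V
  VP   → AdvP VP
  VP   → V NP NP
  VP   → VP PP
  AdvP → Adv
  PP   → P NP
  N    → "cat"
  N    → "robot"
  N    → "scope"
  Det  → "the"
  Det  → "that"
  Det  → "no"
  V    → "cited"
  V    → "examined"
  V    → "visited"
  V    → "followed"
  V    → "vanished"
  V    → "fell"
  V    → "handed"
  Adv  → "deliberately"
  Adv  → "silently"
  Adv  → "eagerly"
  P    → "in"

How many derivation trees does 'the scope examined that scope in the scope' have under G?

2

The two bracketings:
[S [NP [Det the] [N scope]] [VP [V examined] [NP [NP [Det that] [N scope]] [PP [P in] [NP [Det the] [N scope]]]]]]
[S [NP [Det the] [N scope]] [VP [VP [V examined] [NP [Det that] [N scope]]] [PP [P in] [NP [Det the] [N scope]]]]]
The difference turns on whether NP → NP PP is used at the relevant span, versus an alternative expansion of NP.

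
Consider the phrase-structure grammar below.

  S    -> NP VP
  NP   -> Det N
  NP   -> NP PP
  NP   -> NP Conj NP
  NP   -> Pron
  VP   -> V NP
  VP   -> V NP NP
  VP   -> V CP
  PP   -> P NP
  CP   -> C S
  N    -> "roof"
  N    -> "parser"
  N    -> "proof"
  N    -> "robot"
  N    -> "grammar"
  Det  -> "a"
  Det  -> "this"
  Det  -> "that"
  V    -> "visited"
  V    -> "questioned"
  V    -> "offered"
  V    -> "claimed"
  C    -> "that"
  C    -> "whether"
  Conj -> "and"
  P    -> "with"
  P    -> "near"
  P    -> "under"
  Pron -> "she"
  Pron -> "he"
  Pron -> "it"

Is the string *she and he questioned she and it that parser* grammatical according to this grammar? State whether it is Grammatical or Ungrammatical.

S
  NP
    NP
      Pron: she
    Conj: and
    NP
      Pron: he
  VP
    V: questioned
    NP
      NP
        Pron: she
      Conj: and
      NP
        Pron: it
    NP
      Det: that
      N: parser
Every word is introduced by a lexical rule and the phrasal rules combine the resulting categories into a single S.

Grammatical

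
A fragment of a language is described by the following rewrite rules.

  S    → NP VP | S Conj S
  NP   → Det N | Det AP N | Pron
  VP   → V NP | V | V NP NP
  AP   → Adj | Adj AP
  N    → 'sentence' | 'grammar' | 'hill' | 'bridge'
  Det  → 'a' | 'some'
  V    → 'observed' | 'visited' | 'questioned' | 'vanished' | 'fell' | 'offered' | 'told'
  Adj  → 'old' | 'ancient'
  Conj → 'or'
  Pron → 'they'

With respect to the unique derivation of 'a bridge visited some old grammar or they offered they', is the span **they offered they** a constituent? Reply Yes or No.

[S [S [NP [Det a] [N bridge]] [VP [V visited] [NP [Det some] [AP [Adj old]] [N grammar]]]] [Conj or] [S [NP [Pron they]] [VP [V offered] [NP [Pron they]]]]]
The words 'they offered they' are exhaustively dominated by a single S node (built by S → NP VP), so they form a constituent.

Yes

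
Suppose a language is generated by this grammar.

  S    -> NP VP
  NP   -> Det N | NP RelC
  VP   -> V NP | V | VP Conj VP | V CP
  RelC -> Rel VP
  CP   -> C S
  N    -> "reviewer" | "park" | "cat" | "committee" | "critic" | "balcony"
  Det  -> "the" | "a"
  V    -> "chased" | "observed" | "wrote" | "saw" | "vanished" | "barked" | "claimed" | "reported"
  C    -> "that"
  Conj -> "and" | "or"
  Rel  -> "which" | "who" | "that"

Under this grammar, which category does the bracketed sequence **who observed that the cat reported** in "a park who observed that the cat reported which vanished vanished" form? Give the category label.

[S [NP [NP [NP [Det a] [N park]] [RelC [Rel who] [VP [V observed] [CP [C that] [S [NP [Det the] [N cat]] [VP [V reported]]]]]]] [RelC [Rel which] [VP [V vanished]]]] [VP [V vanished]]]
The span 'who observed that the cat reported' is the RelC node built by RelC → Rel VP.

RelC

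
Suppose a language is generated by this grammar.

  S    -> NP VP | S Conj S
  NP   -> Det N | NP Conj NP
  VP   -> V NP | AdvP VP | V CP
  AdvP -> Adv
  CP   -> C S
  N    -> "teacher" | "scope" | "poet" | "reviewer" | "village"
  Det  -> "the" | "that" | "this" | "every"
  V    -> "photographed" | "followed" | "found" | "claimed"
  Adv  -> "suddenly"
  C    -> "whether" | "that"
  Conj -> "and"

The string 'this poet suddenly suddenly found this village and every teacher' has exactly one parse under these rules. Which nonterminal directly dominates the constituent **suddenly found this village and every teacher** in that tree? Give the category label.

[S [NP [Det this] [N poet]] [VP [AdvP [Adv suddenly]] [VP [AdvP [Adv suddenly]] [VP [V found] [NP [NP [Det this] [N village]] [Conj and] [NP [Det every] [N teacher]]]]]]]
The span 'suddenly found this village and every teacher' is the VP node built by VP → AdvP VP.
Its mother is the VP built by VP → AdvP VP.

VP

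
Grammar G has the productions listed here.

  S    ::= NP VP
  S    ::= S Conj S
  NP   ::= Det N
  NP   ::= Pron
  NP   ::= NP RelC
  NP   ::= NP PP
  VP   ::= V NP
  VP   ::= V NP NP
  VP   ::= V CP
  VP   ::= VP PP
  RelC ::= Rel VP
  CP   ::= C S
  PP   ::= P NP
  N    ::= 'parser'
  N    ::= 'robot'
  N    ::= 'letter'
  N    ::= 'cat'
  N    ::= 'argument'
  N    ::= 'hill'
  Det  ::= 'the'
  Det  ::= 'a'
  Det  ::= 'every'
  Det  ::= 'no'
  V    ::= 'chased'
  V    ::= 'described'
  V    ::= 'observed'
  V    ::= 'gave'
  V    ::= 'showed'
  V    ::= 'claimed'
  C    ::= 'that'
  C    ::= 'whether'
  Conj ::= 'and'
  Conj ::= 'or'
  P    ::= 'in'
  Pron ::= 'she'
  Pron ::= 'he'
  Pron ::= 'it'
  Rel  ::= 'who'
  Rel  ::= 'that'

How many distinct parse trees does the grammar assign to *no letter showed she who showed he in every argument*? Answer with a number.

Two of the 4 distinct bracketings:
[S [NP [Det no] [N letter]] [VP [V showed] [NP [NP [Pron she]] [RelC [Rel who] [VP [V showed] [NP [NP [Pron he]] [PP [P in] [NP [Det every] [N argument]]]]]]]]]
[S [NP [Det no] [N letter]] [VP [V showed] [NP [NP [Pron she]] [RelC [Rel who] [VP [VP [V showed] [NP [Pron he]]] [PP [P in] [NP [Det every] [N argument]]]]]]]]
The difference turns on whether NP → NP PP is used at the relevant span, versus an alternative expansion of NP.

4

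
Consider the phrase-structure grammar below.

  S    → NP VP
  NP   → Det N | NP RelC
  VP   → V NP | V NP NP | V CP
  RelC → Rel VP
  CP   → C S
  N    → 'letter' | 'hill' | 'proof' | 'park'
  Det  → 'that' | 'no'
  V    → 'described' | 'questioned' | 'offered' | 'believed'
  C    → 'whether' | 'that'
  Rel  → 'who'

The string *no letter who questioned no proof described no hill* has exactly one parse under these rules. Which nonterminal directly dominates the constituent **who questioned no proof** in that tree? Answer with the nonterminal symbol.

NP

S
  NP
    NP
      Det: no
      N: letter
    RelC
      Rel: who
      VP
        V: questioned
        NP
          Det: no
          N: proof
  VP
    V: described
    NP
      Det: no
      N: hill
The span 'who questioned no proof' is the RelC node built by RelC → Rel VP.
Its mother is the NP built by NP → NP RelC.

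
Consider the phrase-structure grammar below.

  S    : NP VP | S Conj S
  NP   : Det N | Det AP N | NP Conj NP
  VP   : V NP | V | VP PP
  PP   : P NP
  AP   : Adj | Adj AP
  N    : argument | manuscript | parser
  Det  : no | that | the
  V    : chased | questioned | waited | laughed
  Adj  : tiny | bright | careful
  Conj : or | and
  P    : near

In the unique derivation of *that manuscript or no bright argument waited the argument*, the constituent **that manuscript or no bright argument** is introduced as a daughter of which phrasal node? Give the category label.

S

[S [NP [NP [Det that] [N manuscript]] [Conj or] [NP [Det no] [AP [Adj bright]] [N argument]]] [VP [V waited] [NP [Det the] [N argument]]]]
The span 'that manuscript or no bright argument' is the NP node built by NP → NP Conj NP.
Its mother is the S built by S → NP VP.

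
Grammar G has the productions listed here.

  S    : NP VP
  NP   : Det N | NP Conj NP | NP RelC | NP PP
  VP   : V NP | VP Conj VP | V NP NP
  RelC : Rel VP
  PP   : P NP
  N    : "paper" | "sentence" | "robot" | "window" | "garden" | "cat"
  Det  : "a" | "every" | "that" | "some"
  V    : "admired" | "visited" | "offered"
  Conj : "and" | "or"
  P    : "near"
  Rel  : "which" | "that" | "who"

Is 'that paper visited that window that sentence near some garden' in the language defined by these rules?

[S [NP [Det that] [N paper]] [VP [V visited] [NP [Det that] [N window]] [NP [NP [Det that] [N sentence]] [PP [P near] [NP [Det some] [N garden]]]]]]
Each bracket corresponds to one application of a listed rule, so the string is derivable from S.

Grammatical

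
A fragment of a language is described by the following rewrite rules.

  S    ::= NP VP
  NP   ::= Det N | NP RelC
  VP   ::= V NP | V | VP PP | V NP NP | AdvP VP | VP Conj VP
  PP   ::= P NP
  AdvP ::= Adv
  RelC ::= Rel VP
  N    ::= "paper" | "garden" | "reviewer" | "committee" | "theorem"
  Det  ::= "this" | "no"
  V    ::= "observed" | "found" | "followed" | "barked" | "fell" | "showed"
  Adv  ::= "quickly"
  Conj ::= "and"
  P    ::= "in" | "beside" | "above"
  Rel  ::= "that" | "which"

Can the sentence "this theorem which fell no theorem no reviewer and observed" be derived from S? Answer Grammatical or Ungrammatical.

Ungrammatical

For S → NP VP, every NP-prefix leaves a non-VP remainder: after 'this theorem' the remainder is not a VP; after 'this theorem which fell' the remainder is not a VP; after 'this theorem which fell no theorem' the remainder is not a VP (and 1 more).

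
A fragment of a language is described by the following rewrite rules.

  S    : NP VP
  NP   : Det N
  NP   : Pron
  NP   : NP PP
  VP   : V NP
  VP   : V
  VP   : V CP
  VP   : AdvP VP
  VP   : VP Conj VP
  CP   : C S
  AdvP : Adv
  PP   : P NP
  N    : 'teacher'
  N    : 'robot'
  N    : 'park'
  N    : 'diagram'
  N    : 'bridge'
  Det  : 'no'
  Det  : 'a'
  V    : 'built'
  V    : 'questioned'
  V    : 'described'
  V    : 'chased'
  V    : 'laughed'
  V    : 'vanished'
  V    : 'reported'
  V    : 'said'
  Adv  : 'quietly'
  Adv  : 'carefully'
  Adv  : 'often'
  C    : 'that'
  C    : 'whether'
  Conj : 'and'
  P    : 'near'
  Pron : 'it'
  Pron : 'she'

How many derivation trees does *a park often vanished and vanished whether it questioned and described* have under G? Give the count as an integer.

7

Two of the 7 distinct bracketings:
[S [NP [Det a] [N park]] [VP [AdvP [Adv often]] [VP [VP [V vanished]] [Conj and] [VP [V vanished] [CP [C whether] [S [NP [Pron it]] [VP [VP [V questioned]] [Conj and] [VP [V described]]]]]]]]]
[S [NP [Det a] [N park]] [VP [AdvP [Adv often]] [VP [VP [V vanished]] [Conj and] [VP [VP [V vanished] [CP [C whether] [S [NP [Pron it]] [VP [V questioned]]]]] [Conj and] [VP [V described]]]]]]
The trees differ in how a recursive rule is bracketed over the same span.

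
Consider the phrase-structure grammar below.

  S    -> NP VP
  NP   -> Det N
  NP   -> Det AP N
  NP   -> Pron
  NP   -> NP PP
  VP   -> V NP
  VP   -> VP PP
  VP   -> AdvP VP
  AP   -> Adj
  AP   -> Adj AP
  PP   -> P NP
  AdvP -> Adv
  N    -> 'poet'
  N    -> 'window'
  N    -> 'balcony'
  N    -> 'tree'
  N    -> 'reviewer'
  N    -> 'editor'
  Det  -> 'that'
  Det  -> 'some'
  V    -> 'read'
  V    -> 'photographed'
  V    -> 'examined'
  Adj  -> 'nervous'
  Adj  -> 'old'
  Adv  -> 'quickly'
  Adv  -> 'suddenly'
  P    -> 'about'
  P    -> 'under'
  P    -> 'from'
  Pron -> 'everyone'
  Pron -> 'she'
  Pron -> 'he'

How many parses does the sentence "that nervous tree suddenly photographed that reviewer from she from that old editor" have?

9

Two of the 9 distinct bracketings:
[S [NP [Det that] [AP [Adj nervous]] [N tree]] [VP [VP [AdvP [Adv suddenly]] [VP [V photographed] [NP [Det that] [N reviewer]]]] [PP [P from] [NP [NP [Pron she]] [PP [P from] [NP [Det that] [AP [Adj old]] [N editor]]]]]]]
[S [NP [Det that] [AP [Adj nervous]] [N tree]] [VP [VP [VP [AdvP [Adv suddenly]] [VP [V photographed] [NP [Det that] [N reviewer]]]] [PP [P from] [NP [Pron she]]]] [PP [P from] [NP [Det that] [AP [Adj old]] [N editor]]]]]
The difference turns on whether NP → NP PP is used at the relevant span, versus an alternative expansion of NP.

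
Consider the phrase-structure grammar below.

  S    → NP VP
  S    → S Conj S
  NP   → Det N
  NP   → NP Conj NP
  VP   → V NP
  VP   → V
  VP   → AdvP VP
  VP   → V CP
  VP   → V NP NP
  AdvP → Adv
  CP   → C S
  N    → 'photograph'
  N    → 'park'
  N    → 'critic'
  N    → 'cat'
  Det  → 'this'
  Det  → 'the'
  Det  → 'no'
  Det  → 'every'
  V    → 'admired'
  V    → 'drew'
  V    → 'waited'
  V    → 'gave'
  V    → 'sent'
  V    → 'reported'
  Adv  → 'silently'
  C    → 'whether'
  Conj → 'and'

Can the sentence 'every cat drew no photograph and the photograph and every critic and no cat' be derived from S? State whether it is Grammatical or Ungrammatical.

S
  NP
    Det: every
    N: cat
  VP
    V: drew
    NP
      NP
        Det: no
        N: photograph
      Conj: and
      NP
        NP
          Det: the
          N: photograph
        Conj: and
        NP
          NP
            Det: every
            N: critic
          Conj: and
          NP
            Det: no
            N: cat
Every word is introduced by a lexical rule and the phrasal rules combine the resulting categories into a single S.

Grammatical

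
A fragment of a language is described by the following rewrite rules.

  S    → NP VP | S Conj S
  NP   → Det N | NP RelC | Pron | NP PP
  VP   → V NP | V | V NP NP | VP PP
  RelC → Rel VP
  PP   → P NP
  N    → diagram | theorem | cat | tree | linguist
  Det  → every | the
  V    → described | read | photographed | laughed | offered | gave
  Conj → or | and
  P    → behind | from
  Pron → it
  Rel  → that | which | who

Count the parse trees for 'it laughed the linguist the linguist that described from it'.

3

Two of the 3 distinct bracketings:
[S [NP [Pron it]] [VP [V laughed] [NP [Det the] [N linguist]] [NP [NP [Det the] [N linguist]] [RelC [Rel that] [VP [VP [V described]] [PP [P from] [NP [Pron it]]]]]]]]
[S [NP [Pron it]] [VP [V laughed] [NP [Det the] [N linguist]] [NP [NP [NP [Det the] [N linguist]] [RelC [Rel that] [VP [V described]]]] [PP [P from] [NP [Pron it]]]]]]
The difference turns on whether NP → NP PP is used at the relevant span, versus an alternative expansion of NP.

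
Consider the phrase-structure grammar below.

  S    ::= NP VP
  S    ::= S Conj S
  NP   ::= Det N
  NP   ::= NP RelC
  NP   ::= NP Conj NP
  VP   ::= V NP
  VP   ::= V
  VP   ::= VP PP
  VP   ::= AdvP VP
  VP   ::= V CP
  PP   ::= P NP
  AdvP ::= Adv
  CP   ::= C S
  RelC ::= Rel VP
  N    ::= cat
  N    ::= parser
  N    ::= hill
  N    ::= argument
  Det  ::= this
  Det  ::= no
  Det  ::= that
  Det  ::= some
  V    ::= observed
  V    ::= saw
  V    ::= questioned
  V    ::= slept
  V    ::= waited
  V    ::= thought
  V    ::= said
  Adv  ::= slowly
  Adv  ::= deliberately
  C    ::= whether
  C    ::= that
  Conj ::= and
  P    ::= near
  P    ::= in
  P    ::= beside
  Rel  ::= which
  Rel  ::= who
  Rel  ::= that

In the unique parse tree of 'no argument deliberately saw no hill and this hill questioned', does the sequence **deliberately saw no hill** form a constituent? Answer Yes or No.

Yes

[S [S [NP [Det no] [N argument]] [VP [AdvP [Adv deliberately]] [VP [V saw] [NP [Det no] [N hill]]]]] [Conj and] [S [NP [Det this] [N hill]] [VP [V questioned]]]]
The words 'deliberately saw no hill' are exhaustively dominated by a single VP node (built by VP → AdvP VP), so they form a constituent.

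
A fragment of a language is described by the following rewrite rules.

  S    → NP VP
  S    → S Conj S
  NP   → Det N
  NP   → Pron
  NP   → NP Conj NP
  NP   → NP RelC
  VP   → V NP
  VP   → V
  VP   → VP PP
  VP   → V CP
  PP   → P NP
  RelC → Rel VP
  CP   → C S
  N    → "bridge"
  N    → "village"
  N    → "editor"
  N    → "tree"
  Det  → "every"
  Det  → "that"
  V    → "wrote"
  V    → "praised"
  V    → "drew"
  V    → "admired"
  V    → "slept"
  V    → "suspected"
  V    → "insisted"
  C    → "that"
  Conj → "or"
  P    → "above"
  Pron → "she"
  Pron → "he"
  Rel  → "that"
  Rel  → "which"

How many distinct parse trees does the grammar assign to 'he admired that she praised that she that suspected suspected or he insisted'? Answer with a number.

3

Two of the 3 distinct bracketings:
[S [NP [Pron he]] [VP [V admired] [CP [C that] [S [NP [Pron she]] [VP [V praised] [CP [C that] [S [S [NP [NP [Pron she]] [RelC [Rel that] [VP [V suspected]]]] [VP [V suspected]]] [Conj or] [S [NP [Pron he]] [VP [V insisted]]]]]]]]]]
[S [NP [Pron he]] [VP [V admired] [CP [C that] [S [S [NP [Pron she]] [VP [V praised] [CP [C that] [S [NP [NP [Pron she]] [RelC [Rel that] [VP [V suspected]]]] [VP [V suspected]]]]]] [Conj or] [S [NP [Pron he]] [VP [V insisted]]]]]]]
The trees differ in how a recursive rule is bracketed over the same span.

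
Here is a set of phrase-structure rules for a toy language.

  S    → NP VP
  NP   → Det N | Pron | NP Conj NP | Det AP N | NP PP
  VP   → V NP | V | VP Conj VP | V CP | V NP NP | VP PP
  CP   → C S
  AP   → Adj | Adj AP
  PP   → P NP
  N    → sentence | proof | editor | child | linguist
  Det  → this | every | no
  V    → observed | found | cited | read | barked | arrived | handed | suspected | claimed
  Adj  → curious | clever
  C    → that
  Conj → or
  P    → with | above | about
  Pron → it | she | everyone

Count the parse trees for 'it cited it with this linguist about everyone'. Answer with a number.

5

Two of the 5 distinct bracketings:
[S [NP [Pron it]] [VP [V cited] [NP [NP [Pron it]] [PP [P with] [NP [NP [Det this] [N linguist]] [PP [P about] [NP [Pron everyone]]]]]]]]
[S [NP [Pron it]] [VP [V cited] [NP [NP [NP [Pron it]] [PP [P with] [NP [Det this] [N linguist]]]] [PP [P about] [NP [Pron everyone]]]]]]
The trees differ in how a recursive rule is bracketed over the same span.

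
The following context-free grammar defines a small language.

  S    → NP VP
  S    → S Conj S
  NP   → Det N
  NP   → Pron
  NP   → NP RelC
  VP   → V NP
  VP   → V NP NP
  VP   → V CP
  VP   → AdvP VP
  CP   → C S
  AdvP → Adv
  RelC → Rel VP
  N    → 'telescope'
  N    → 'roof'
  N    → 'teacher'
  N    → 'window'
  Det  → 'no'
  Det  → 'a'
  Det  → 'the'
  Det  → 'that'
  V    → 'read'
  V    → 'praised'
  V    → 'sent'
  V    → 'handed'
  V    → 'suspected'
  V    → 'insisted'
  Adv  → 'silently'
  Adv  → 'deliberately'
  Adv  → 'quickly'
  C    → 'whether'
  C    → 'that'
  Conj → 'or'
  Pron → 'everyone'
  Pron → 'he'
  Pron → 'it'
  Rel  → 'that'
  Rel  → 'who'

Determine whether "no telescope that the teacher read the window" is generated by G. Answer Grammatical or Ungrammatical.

For S → NP VP, the only prefix that parses as NP is 'no telescope', but the remainder 'that the teacher read the window' is not a VP under these rules. The alternative S rule S → S Conj S likewise has no satisfying split.

Ungrammatical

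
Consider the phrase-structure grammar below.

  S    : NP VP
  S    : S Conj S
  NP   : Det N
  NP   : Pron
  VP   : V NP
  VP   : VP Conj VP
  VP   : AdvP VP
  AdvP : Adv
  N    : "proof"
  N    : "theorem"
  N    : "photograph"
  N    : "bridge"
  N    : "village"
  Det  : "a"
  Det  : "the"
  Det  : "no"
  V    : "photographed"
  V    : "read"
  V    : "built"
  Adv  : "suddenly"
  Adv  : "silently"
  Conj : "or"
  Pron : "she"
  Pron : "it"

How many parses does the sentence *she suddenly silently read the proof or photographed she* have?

Two of the 3 distinct bracketings:
[S [NP [Pron she]] [VP [VP [AdvP [Adv suddenly]] [VP [AdvP [Adv silently]] [VP [V read] [NP [Det the] [N proof]]]]] [Conj or] [VP [V photographed] [NP [Pron she]]]]]
[S [NP [Pron she]] [VP [AdvP [Adv suddenly]] [VP [VP [AdvP [Adv silently]] [VP [V read] [NP [Det the] [N proof]]]] [Conj or] [VP [V photographed] [NP [Pron she]]]]]]
The trees differ in how a recursive rule is bracketed over the same span.

3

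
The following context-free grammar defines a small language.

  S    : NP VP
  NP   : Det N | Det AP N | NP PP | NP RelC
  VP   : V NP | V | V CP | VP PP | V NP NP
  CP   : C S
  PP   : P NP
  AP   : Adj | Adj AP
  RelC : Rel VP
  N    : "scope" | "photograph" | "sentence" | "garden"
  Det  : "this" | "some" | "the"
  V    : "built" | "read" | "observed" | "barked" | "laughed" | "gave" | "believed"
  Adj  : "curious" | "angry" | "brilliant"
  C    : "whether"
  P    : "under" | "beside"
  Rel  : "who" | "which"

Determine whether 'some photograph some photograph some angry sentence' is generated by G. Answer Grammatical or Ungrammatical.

Ungrammatical

For S → NP VP, the only prefix that parses as NP is 'some photograph', but the remainder 'some photograph some angry sentence' is not a VP under these rules.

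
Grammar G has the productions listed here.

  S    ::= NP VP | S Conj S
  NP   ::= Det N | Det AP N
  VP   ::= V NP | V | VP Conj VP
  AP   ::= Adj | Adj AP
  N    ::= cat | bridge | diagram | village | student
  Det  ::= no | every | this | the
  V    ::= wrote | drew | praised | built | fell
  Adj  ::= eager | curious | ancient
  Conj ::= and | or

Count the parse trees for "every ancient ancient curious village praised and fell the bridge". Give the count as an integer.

[S [NP [Det every] [AP [Adj ancient] [AP [Adj ancient] [AP [Adj curious]]]] [N village]] [VP [VP [V praised]] [Conj and] [VP [V fell] [NP [Det the] [N bridge]]]]]
No rule offers an alternative attachment or grouping for any span, so this is the only derivation.

1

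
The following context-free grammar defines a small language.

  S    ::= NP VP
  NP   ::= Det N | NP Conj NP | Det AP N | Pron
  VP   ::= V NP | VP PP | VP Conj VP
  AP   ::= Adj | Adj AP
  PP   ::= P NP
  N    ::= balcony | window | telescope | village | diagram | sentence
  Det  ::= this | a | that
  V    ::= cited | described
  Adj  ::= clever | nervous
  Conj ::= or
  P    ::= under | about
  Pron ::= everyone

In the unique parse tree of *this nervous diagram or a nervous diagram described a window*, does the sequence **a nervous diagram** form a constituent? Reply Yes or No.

Yes

[S [NP [NP [Det this] [AP [Adj nervous]] [N diagram]] [Conj or] [NP [Det a] [AP [Adj nervous]] [N diagram]]] [VP [V described] [NP [Det a] [N window]]]]
The words 'a nervous diagram' are exhaustively dominated by a single NP node (built by NP → Det AP N), so they form a constituent.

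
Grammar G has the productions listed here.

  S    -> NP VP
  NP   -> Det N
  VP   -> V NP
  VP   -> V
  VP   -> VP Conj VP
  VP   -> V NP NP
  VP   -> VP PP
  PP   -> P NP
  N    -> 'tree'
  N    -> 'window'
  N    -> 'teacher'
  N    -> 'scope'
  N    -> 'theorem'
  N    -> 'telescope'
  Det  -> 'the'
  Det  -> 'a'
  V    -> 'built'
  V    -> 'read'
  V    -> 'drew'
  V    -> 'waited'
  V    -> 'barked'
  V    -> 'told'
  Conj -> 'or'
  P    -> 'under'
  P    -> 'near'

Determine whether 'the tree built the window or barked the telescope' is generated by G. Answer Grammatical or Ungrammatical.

Grammatical

[S [NP [Det the] [N tree]] [VP [VP [V built] [NP [Det the] [N window]]] [Conj or] [VP [V barked] [NP [Det the] [N telescope]]]]]
Every word is introduced by a lexical rule and the phrasal rules combine the resulting categories into a single S.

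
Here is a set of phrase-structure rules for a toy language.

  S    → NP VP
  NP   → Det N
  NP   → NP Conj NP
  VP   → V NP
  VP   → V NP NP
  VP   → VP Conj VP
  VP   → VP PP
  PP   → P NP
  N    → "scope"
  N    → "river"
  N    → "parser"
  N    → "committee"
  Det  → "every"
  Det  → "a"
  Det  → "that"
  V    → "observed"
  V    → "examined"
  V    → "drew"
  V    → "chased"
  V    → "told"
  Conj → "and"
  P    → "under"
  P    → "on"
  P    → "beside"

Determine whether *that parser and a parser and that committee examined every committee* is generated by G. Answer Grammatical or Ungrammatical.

S
  NP
    NP
      Det: that
      N: parser
    Conj: and
    NP
      NP
        Det: a
        N: parser
      Conj: and
      NP
        Det: that
        N: committee
  VP
    V: examined
    NP
      Det: every
      N: committee
Every word is introduced by a lexical rule and the phrasal rules combine the resulting categories into a single S.

Grammatical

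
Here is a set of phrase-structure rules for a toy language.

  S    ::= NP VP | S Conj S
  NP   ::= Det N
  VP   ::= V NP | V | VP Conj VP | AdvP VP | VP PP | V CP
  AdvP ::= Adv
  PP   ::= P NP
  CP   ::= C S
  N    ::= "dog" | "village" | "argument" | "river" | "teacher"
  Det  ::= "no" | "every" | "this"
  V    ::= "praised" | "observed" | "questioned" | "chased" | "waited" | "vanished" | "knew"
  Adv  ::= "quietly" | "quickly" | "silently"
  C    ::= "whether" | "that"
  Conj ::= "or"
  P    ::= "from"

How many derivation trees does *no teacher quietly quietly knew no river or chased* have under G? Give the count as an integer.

Two of the 3 distinct bracketings:
[S [NP [Det no] [N teacher]] [VP [VP [AdvP [Adv quietly]] [VP [AdvP [Adv quietly]] [VP [V knew] [NP [Det no] [N river]]]]] [Conj or] [VP [V chased]]]]
[S [NP [Det no] [N teacher]] [VP [AdvP [Adv quietly]] [VP [VP [AdvP [Adv quietly]] [VP [V knew] [NP [Det no] [N river]]]] [Conj or] [VP [V chased]]]]]
The trees differ in how a recursive rule is bracketed over the same span.

3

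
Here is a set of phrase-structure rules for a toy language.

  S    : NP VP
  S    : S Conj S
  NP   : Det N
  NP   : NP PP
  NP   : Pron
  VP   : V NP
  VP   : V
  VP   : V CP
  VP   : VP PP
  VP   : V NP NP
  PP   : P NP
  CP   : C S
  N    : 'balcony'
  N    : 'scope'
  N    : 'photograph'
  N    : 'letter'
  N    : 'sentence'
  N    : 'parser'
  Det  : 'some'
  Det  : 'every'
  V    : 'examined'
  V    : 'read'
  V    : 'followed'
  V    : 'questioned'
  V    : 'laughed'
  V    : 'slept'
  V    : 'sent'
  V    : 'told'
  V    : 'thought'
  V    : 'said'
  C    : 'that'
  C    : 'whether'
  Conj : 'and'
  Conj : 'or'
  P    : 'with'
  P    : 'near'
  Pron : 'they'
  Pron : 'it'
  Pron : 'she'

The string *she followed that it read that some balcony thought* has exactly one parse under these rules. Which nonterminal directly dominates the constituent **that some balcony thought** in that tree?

VP

[S [NP [Pron she]] [VP [V followed] [CP [C that] [S [NP [Pron it]] [VP [V read] [CP [C that] [S [NP [Det some] [N balcony]] [VP [V thought]]]]]]]]]
The span 'that some balcony thought' is the CP node built by CP → C S.
Its mother is the VP built by VP → V CP.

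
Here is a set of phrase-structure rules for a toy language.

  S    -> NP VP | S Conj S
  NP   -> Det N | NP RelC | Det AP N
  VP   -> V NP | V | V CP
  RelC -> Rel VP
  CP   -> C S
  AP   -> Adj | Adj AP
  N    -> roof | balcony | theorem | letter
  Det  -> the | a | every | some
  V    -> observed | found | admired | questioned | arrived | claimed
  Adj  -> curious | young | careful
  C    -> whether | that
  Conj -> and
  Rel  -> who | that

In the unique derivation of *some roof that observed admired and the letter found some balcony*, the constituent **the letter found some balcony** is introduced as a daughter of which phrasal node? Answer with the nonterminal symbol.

S

[S [S [NP [NP [Det some] [N roof]] [RelC [Rel that] [VP [V observed]]]] [VP [V admired]]] [Conj and] [S [NP [Det the] [N letter]] [VP [V found] [NP [Det some] [N balcony]]]]]
The span 'the letter found some balcony' is the S node built by S → NP VP.
Its mother is the S built by S → S Conj S.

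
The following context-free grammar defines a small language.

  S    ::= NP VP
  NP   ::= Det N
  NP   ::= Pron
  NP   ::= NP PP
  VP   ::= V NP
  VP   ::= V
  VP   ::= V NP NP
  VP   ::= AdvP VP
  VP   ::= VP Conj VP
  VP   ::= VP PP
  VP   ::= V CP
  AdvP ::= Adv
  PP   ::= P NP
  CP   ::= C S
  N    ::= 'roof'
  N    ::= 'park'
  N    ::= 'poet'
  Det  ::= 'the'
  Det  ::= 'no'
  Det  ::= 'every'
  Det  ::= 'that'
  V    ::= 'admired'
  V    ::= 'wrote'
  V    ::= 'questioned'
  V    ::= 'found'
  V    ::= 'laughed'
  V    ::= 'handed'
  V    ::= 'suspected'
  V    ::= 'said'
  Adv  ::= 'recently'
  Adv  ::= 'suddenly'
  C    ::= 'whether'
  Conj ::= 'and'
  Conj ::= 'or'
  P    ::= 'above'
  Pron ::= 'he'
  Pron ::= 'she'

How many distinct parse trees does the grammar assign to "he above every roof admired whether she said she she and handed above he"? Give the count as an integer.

Two of the 5 distinct bracketings:
[S [NP [NP [Pron he]] [PP [P above] [NP [Det every] [N roof]]]] [VP [VP [V admired] [CP [C whether] [S [NP [Pron she]] [VP [V said] [NP [Pron she]] [NP [Pron she]]]]]] [Conj and] [VP [VP [V handed]] [PP [P above] [NP [Pron he]]]]]]
[S [NP [NP [Pron he]] [PP [P above] [NP [Det every] [N roof]]]] [VP [VP [VP [V admired] [CP [C whether] [S [NP [Pron she]] [VP [V said] [NP [Pron she]] [NP [Pron she]]]]]] [Conj and] [VP [V handed]]] [PP [P above] [NP [Pron he]]]]]
The trees differ in how a recursive rule is bracketed over the same span.

5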